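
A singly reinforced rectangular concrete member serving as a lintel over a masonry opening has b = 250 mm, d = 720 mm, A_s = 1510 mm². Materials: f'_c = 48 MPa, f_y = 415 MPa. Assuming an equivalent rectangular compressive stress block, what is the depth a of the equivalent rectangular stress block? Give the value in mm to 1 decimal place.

T = A_s f_y = 1510 × 415 = 626650 N = 626.65 kN.
Setting C = 0.85 f'_c a b equal to T: a = 626650/(0.85 × 48 × 250) = 61.4 mm.

a ≈ 61.4 mm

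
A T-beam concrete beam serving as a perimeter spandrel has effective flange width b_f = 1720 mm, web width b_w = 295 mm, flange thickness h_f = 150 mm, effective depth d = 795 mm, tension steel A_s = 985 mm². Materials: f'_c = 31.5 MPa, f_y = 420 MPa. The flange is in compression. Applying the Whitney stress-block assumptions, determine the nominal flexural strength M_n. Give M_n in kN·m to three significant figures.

Tension: T = A_s f_y = 985 × 420 = 413700 N.
Try a within the flange: a = T/(0.85 f'_c b_f) = 413700/(0.85 × 31.5 × 1720) = 8.98 mm.
Since a = 8.98 ≤ h_f = 150 mm, the stress block lies entirely in the flange; analyse as a rectangular beam of width b_f.
M_n = T(d − a/2) = 413700 × (795 − 4.49) = 327.03 × 10⁶ N·mm.
M_n = 327.03 kN·m.

M_n ≈ 327 kN·m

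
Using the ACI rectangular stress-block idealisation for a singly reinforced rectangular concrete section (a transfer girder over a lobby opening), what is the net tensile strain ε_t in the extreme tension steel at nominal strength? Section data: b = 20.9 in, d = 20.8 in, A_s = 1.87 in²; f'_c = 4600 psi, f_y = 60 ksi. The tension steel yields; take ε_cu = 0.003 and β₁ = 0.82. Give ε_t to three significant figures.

a = A_s f_y/(0.85 f'_c b) = 1.373 in.
β₁ = 0.82, so c = a/β₁ = 1.373/0.82 = 1.674 in.
From the linear strain diagram with ε_cu = 0.003: ε_t = 0.003 (d − c)/c = 0.003 × (20.8 − 1.674)/1.674 = 0.0343.
Since ε_t ≥ 0.005, the section is tension-controlled.

ε_t ≈ 0.0343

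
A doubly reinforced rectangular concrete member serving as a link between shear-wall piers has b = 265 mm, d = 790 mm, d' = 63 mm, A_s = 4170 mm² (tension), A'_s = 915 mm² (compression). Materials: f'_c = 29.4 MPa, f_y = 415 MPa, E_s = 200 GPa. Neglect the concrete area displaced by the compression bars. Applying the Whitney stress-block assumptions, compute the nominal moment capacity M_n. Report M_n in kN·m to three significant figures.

Assume both tension and compression steel yield.
Net tension couple steel: A_s − A'_s = 3255 mm².
a = (A_s − A'_s) f_y / (0.85 f'_c b) = 1350825/(0.85 × 29.4 × 265) = 203.98 mm.
c = a/β₁ = 203.98/0.84 = 242.83 mm; ε'_s = 0.003(c − d')/c = 0.0022 ≥ f_y/E_s = 0.0021, so compression steel does yield.
M_n = (A_s − A'_s) f_y (d − a/2) + A'_s f_y (d − d') = [1350825 × (790 − 101.99) + 379725 × (790 − 63)] × 10⁻⁶ = 929.38 + 276.06 = 1205.44 kN·m.

M_n ≈ 1210 kN·m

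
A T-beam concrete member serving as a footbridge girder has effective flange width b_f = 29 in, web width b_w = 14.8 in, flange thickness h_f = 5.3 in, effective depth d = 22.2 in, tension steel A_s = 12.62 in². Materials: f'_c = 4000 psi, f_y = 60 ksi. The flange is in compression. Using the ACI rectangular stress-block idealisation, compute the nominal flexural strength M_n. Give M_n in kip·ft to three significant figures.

Tension: T = A_s f_y = 12.62 × 60 = 757.2 kips.
Try a within the flange: a = T/(0.85 f'_c b_f) = 757.2/(0.85 × 4 × 29) = 7.680 in.
a = 7.680 > h_f = 5.3 in: the block extends into the web. Split into flange-overhang and web parts.
C_f = 0.85 f'_c (b_f − b_w) h_f = 0.85 × 4 × (29 − 14.8) × 5.3 = 255.9 kips.
Remaining web compression depth: a_w = (T − C_f)/(0.85 f'_c b_w) = (757.2 − 255.9)/(0.85 × 4 × 14.8) = 9.962 in.
M_n = C_f(d − h_f/2) + (T − C_f)(d − a_w/2) = 255.9 × (22.2 − 2.65) + 501.3 × (22.2 − 4.981) = 5002.8 + 8631.9 = 13634.7 kip·in.
M_n = 13634.7/12 = 1136.23 kip·ft.

M_n ≈ 1140 kip·ft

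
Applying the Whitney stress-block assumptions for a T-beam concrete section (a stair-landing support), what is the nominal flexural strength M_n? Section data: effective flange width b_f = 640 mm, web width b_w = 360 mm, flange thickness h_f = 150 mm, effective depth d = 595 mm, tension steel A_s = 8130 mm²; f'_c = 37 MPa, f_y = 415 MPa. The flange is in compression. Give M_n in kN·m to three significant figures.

Tension: T = A_s f_y = 8130 × 415 = 3373950 N.
Try a within the flange: a = T/(0.85 f'_c b_f) = 3373950/(0.85 × 37 × 640) = 167.62 mm.
a = 167.62 > h_f = 150 mm: the block extends into the web. Split into flange-overhang and web parts.
C_f = 0.85 f'_c (b_f − b_w) h_f = 0.85 × 37 × (640 − 360) × 150 = 1320900 N.
Remaining web compression depth: a_w = (T − C_f)/(0.85 f'_c b_w) = (3373950 − 1320900)/(0.85 × 37 × 360) = 181.33 mm.
M_n = C_f(d − h_f/2) + (T − C_f)(d − a_w/2) = 1320900 × (595 − 75) + 2053050 × (595 − 90.665) = 686.87 + 1035.42 = 1722.29 × 10⁶ N·mm.
M_n = 1722.29 kN·m.

M_n ≈ 1720 kN·m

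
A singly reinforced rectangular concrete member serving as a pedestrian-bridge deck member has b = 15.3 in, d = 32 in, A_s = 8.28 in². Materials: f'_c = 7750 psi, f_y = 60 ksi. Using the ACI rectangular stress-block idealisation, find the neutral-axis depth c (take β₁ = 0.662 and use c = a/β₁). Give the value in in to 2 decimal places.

T = A_s f_y = 8.28 × 60 = 496.8 kips.
a = T/(0.85 f'_c b) = 496.8/(0.85 × 7.75 × 15.3) = 4.9291 in.
With β₁ = 0.662, c = a/β₁ = 4.9291/0.662 = 7.45 in.

c ≈ 7.45 in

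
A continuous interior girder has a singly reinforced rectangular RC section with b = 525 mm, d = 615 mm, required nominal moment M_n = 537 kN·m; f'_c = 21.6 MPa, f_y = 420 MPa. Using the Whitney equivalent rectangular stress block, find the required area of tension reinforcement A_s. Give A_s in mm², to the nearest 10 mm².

With M_n = 0.85 f'_c a b (d − a/2), solve the quadratic for a:
a = d − √(d² − 2M_n/(0.85 f'_c b)) = 615 − √(615² − 2 × 537×10⁶/(0.85 × 21.6 × 525)) = 98.47 mm.
A_s = 0.85 f'_c a b / f_y = 0.85 × 21.6 × 98.47 × 525 / 420 = 2259.9 mm².

A_s ≈ 2260 mm²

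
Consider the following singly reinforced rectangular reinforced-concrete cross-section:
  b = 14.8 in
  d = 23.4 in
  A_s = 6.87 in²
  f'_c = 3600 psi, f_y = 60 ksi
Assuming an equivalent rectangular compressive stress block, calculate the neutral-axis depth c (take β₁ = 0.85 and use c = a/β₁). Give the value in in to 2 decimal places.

c ≈ 10.71 in

T = A_s f_y = 6.87 × 60 = 412.2 kips.
a = T/(0.85 f'_c b) = 412.2/(0.85 × 3.6 × 14.8) = 9.1017 in.
With β₁ = 0.85, c = a/β₁ = 9.1017/0.85 = 10.71 in.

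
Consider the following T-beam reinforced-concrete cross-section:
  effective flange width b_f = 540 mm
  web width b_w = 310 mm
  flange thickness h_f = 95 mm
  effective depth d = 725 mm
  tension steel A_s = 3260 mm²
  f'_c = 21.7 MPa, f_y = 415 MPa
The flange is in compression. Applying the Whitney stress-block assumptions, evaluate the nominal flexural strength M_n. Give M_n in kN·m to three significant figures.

M_n ≈ 883 kN·m

Tension: T = A_s f_y = 3260 × 415 = 1352900 N.
Try a within the flange: a = T/(0.85 f'_c b_f) = 1352900/(0.85 × 21.7 × 540) = 135.83 mm.
a = 135.83 > h_f = 95 mm: the block extends into the web. Split into flange-overhang and web parts.
C_f = 0.85 f'_c (b_f − b_w) h_f = 0.85 × 21.7 × (540 − 310) × 95 = 403023 N.
Remaining web compression depth: a_w = (T − C_f)/(0.85 f'_c b_w) = (1352900 − 403023)/(0.85 × 21.7 × 310) = 166.12 mm.
M_n = C_f(d − h_f/2) + (T − C_f)(d − a_w/2) = 403023 × (725 − 47.5) + 949877 × (725 − 83.06) = 273.05 + 609.76 = 882.81 × 10⁶ N·mm.
M_n = 882.81 kN·m.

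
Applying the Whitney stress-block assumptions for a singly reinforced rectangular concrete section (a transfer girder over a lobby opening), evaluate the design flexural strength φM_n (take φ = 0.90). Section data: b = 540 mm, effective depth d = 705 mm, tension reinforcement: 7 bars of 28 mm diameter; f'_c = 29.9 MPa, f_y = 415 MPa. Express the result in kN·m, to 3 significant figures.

A_s = 7 × 616 = 4312 mm².
T = A_s f_y = 4312 × 415 = 1789480 N = 1789.48 kN.
From C = T: a = T/(0.85 f'_c b) = 1789480/(0.85 × 29.9 × 540) = 130.39 mm.
M_n = T(d − a/2) = 1789.48 kN × (705 − 65.195) mm = 1144.92 kN·m.
φM_n = 0.90 × 1144.92 = 1030.43 kN·m.

φM_n ≈ 1030 kN·m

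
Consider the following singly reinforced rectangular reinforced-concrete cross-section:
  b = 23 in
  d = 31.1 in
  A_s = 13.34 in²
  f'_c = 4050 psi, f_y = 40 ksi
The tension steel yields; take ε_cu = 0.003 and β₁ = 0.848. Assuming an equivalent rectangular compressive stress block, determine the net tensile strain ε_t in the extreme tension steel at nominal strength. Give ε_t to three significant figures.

ε_t ≈ 0.00874

a = A_s f_y/(0.85 f'_c b) = 6.739 in.
β₁ = 0.848, so c = a/β₁ = 6.739/0.848 = 7.947 in.
From the linear strain diagram with ε_cu = 0.003: ε_t = 0.003 (d − c)/c = 0.003 × (31.1 − 7.947)/7.947 = 0.00874.
Since ε_t ≥ 0.005, the section is tension-controlled.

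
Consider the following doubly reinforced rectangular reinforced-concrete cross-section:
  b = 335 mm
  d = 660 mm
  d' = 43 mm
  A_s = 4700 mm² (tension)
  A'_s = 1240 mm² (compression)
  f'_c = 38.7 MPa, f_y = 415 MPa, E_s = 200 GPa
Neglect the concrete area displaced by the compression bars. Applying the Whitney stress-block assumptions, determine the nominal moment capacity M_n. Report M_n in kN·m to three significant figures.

M_n ≈ 1170 kN·m

Assume both tension and compression steel yield.
Net tension couple steel: A_s − A'_s = 3460 mm².
a = (A_s − A'_s) f_y / (0.85 f'_c b) = 1435900/(0.85 × 38.7 × 335) = 130.30 mm.
c = a/β₁ = 130.30/0.774 = 168.35 mm; ε'_s = 0.003(c − d')/c = 0.0022 ≥ f_y/E_s = 0.0021, so compression steel does yield.
M_n = (A_s − A'_s) f_y (d − a/2) + A'_s f_y (d − d') = [1435900 × (660 − 65.15) + 514600 × (660 − 43)] × 10⁻⁶ = 854.15 + 317.51 = 1171.66 kN·m.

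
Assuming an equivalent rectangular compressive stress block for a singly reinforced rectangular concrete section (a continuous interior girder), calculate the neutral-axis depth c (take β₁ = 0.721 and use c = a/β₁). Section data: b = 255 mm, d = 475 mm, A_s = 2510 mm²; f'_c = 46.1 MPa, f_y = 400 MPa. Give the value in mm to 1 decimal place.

c ≈ 139.4 mm

T = A_s f_y = 2510 × 400 = 1004000 N = 1004 kN.
Setting C = 0.85 f'_c a b equal to T: a = 1004000/(0.85 × 46.1 × 255) = 100.479 mm.
With β₁ = 0.721, c = a/β₁ = 100.479/0.721 = 139.4 mm.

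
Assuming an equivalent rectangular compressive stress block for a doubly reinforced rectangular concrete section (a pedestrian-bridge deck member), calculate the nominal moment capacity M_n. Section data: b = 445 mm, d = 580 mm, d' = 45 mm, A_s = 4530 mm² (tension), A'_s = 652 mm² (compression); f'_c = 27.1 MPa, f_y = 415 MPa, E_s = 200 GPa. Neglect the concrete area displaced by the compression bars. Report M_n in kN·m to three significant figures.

M_n ≈ 952 kN·m

Assume both tension and compression steel yield.
Net tension couple steel: A_s − A'_s = 3878 mm².
a = (A_s − A'_s) f_y / (0.85 f'_c b) = 1609370/(0.85 × 27.1 × 445) = 157.00 mm.
c = a/β₁ = 157.00/0.85 = 184.71 mm; ε'_s = 0.003(c − d')/c = 0.0023 ≥ f_y/E_s = 0.0021, so compression steel does yield.
M_n = (A_s − A'_s) f_y (d − a/2) + A'_s f_y (d − d') = [1609370 × (580 − 78.5) + 270580 × (580 − 45)] × 10⁻⁶ = 807.10 + 144.76 = 951.86 kN·m.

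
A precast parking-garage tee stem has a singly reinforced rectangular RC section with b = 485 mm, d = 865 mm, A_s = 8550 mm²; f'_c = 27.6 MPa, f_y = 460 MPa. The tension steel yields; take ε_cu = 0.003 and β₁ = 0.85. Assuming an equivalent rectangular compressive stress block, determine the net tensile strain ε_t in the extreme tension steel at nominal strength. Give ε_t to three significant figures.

a = A_s f_y/(0.85 f'_c b) = 345.66 mm.
β₁ = 0.85, so c = a/β₁ = 345.66/0.85 = 406.66 mm.
From the linear strain diagram with ε_cu = 0.003: ε_t = 0.003 (d − c)/c = 0.003 × (865 − 406.66)/406.66 = 0.00338.
ε_t < 0.004 — the section is over-reinforced for flexure under ACI limits.

ε_t ≈ 0.00338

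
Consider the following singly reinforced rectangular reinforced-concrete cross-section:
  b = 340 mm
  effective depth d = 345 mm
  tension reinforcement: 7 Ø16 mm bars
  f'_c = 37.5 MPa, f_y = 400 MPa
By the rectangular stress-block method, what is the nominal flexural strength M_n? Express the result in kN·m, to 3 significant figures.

A_s = 7 × 201 = 1407 mm².
T = A_s f_y = 1407 × 400 = 562800 N = 562.8 kN.
From C = T: a = T/(0.85 f'_c b) = 562800/(0.85 × 37.5 × 340) = 51.93 mm.
M_n = T(d − a/2) = 562.8 kN × (345 − 25.965) mm = 179.55 kN·m.

M_n ≈ 180 kN·m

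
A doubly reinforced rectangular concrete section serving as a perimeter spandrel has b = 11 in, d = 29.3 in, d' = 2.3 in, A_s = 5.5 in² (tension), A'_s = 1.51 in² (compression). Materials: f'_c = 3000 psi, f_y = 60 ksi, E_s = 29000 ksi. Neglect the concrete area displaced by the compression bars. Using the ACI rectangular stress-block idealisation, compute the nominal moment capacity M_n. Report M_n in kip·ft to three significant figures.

M_n ≈ 703 kip·ft

Assume both steels yield.
a = (A_s − A'_s) f_y/(0.85 f'_c b) = (5.5 − 1.51) × 60/(0.85 × 3 × 11) = 8.535 in.
c = a/β₁ = 8.535/0.85 = 10.041 in; ε'_s = 0.003(c − d')/c = 0.0023 ≥ ε_y = 0.0021, so the compression steel yields.
M_n = (A_s − A'_s) f_y (d − a/2) + A'_s f_y (d − d') = 239.4 × (29.3 − 4.2675) + 90.6 × (29.3 − 2.3) = 5992.8 + 2446.2 = 8439.0 kip·in = 8439.0/12 = 703.25 kip·ft.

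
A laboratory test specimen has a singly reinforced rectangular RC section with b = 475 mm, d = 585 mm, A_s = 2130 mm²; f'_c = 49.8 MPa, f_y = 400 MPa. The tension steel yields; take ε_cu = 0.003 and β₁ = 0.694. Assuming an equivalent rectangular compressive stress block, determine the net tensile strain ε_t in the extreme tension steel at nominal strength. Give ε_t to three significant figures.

a = A_s f_y/(0.85 f'_c b) = 42.37 mm.
β₁ = 0.694, so c = a/β₁ = 42.37/0.694 = 61.05 mm.
From the linear strain diagram with ε_cu = 0.003: ε_t = 0.003 (d − c)/c = 0.003 × (585 − 61.05)/61.05 = 0.0257.
Since ε_t ≥ 0.005, the section is tension-controlled.

ε_t ≈ 0.0257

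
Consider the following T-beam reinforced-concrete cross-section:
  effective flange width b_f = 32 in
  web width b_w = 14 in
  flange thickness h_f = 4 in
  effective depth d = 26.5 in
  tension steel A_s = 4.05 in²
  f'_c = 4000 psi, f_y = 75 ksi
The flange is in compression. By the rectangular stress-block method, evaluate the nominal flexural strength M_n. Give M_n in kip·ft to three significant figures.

Tension: T = A_s f_y = 4.05 × 75 = 303.75 kips.
Try a within the flange: a = T/(0.85 f'_c b_f) = 303.75/(0.85 × 4 × 32) = 2.792 in.
Since a = 2.792 ≤ h_f = 4 in, the stress block lies entirely in the flange; analyse as a rectangular beam of width b_f.
M_n = T(d − a/2) = 303.75 × (26.5 − 1.396) = 7625.3 kip·in.
M_n = 7625.3/12 = 635.44 kip·ft.

M_n ≈ 635 kip·ft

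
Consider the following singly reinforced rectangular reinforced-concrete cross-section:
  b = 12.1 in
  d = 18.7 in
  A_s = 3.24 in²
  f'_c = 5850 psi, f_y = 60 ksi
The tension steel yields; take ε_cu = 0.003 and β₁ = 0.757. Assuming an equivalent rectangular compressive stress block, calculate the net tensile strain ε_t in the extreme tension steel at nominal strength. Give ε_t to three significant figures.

ε_t ≈ 0.0101

a = A_s f_y/(0.85 f'_c b) = 3.231 in.
β₁ = 0.757, so c = a/β₁ = 3.231/0.757 = 4.268 in.
From the linear strain diagram with ε_cu = 0.003: ε_t = 0.003 (d − c)/c = 0.003 × (18.7 − 4.268)/4.268 = 0.0101.
Since ε_t ≥ 0.005, the section is tension-controlled.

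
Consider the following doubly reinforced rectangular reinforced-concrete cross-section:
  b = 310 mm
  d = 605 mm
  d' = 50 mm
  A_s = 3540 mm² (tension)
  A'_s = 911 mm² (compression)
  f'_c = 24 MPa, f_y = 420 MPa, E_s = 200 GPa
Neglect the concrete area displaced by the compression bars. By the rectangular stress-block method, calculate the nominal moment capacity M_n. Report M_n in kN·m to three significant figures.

Assume both tension and compression steel yield.
Net tension couple steel: A_s − A'_s = 2629 mm².
a = (A_s − A'_s) f_y / (0.85 f'_c b) = 1104180/(0.85 × 24 × 310) = 174.60 mm.
c = a/β₁ = 174.60/0.85 = 205.41 mm; ε'_s = 0.003(c − d')/c = 0.0023 ≥ f_y/E_s = 0.0021, so compression steel does yield.
M_n = (A_s − A'_s) f_y (d − a/2) + A'_s f_y (d − d') = [1104180 × (605 − 87.3) + 382620 × (605 − 50)] × 10⁻⁶ = 571.63 + 212.35 = 783.98 kN·m.

M_n ≈ 784 kN·m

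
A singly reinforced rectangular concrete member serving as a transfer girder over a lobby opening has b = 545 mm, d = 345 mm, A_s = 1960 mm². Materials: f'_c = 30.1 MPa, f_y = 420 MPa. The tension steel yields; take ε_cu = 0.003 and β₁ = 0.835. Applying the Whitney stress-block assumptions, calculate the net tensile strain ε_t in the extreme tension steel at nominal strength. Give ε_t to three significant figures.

ε_t ≈ 0.0116

a = A_s f_y/(0.85 f'_c b) = 59.04 mm.
β₁ = 0.835, so c = a/β₁ = 59.04/0.835 = 70.71 mm.
From the linear strain diagram with ε_cu = 0.003: ε_t = 0.003 (d − c)/c = 0.003 × (345 − 70.71)/70.71 = 0.0116.
Since ε_t ≥ 0.005, the section is tension-controlled.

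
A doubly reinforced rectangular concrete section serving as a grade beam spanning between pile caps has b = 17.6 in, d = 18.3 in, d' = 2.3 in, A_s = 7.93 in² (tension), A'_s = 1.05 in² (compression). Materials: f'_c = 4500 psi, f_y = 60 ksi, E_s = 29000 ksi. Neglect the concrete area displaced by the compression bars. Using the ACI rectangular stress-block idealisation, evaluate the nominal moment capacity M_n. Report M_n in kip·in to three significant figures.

Assume both steels yield.
a = (A_s − A'_s) f_y/(0.85 f'_c b) = (7.93 − 1.05) × 60/(0.85 × 4.5 × 17.6) = 6.132 in.
c = a/β₁ = 6.132/0.825 = 7.433 in; ε'_s = 0.003(c − d')/c = 0.0021 ≥ ε_y = 0.0021, so the compression steel yields.
M_n = (A_s − A'_s) f_y (d − a/2) + A'_s f_y (d − d') = 412.8 × (18.3 − 3.066) + 63 × (18.3 − 2.3) = 6288.6 + 1008.0 = 7296.6 kip·in.

M_n ≈ 7300 kip·in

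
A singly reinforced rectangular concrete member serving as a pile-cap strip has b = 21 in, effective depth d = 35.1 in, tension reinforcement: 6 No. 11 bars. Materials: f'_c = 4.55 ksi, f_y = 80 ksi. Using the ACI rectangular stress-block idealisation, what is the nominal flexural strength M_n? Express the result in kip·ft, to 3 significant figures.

A_s = 6 × 1.56 = 9.36 in².
T = A_s f_y = 9.36 × 80 = 748.8 kips.
a = T/(0.85 f'_c b) = 748.8/(0.85 × 4.55 × 21) = 9.220 in.
M_n = T(d − a/2) = 748.8 × (35.1 − 4.61) = 22830.9 kip·in = 22830.9/12 = 1902.58 kip·ft.

M_n ≈ 1900 kip·ft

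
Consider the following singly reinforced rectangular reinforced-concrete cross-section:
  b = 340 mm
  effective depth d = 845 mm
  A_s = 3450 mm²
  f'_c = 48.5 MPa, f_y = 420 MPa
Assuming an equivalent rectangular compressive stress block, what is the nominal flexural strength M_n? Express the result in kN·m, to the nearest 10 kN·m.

T = A_s f_y = 3450 × 420 = 1449000 N = 1449 kN.
From C = T: a = T/(0.85 f'_c b) = 1449000/(0.85 × 48.5 × 340) = 103.38 mm.
M_n = T(d − a/2) = 1449 kN × (845 − 51.69) mm = 1149.51 kN·m.

M_n ≈ 1150 kN·m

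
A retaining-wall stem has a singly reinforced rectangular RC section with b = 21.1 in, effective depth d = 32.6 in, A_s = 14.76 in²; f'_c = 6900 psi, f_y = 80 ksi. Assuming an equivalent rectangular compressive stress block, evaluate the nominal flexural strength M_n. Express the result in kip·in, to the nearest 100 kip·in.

T = A_s f_y = 14.76 × 80 = 1180.8 kips.
a = T/(0.85 f'_c b) = 1180.8/(0.85 × 6.9 × 21.1) = 9.542 in.
M_n = T(d − a/2) = 1180.8 × (32.6 − 4.771) = 32860.5 kip·in.

M_n ≈ 32900 kip·in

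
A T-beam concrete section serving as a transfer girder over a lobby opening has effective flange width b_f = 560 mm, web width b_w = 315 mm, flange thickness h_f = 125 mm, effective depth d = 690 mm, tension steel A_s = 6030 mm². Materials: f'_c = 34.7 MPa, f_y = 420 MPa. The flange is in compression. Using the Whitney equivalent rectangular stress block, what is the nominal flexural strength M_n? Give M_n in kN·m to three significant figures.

M_n ≈ 1550 kN·m

Tension: T = A_s f_y = 6030 × 420 = 2532600 N.
Try a within the flange: a = T/(0.85 f'_c b_f) = 2532600/(0.85 × 34.7 × 560) = 153.33 mm.
a = 153.33 > h_f = 125 mm: the block extends into the web. Split into flange-overhang and web parts.
C_f = 0.85 f'_c (b_f − b_w) h_f = 0.85 × 34.7 × (560 − 315) × 125 = 903284 N.
Remaining web compression depth: a_w = (T − C_f)/(0.85 f'_c b_w) = (2532600 − 903284)/(0.85 × 34.7 × 315) = 175.37 mm.
M_n = C_f(d − h_f/2) + (T − C_f)(d − a_w/2) = 903284 × (690 − 62.5) + 1629316 × (690 − 87.685) = 566.81 + 981.36 = 1548.17 × 10⁶ N·mm.
M_n = 1548.17 kN·m.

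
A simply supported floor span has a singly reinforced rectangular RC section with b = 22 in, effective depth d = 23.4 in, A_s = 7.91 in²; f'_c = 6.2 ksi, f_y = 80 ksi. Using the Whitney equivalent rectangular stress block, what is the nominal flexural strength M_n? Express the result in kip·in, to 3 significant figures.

T = A_s f_y = 7.91 × 80 = 632.8 kips.
a = T/(0.85 f'_c b) = 632.8/(0.85 × 6.2 × 22) = 5.458 in.
M_n = T(d − a/2) = 632.8 × (23.4 − 2.729) = 13080.6 kip·in.

M_n ≈ 13100 kip·in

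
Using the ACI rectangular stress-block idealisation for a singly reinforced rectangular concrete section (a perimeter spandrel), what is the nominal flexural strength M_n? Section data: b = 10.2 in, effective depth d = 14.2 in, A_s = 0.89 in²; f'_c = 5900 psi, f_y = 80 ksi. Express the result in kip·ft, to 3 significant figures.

T = A_s f_y = 0.89 × 80 = 71.2 kips.
a = T/(0.85 f'_c b) = 71.2/(0.85 × 5.9 × 10.2) = 1.392 in.
M_n = T(d − a/2) = 71.2 × (14.2 − 0.696) = 961.5 kip·in = 961.5/12 = 80.13 kip·ft.

M_n ≈ 80.1 kip·ft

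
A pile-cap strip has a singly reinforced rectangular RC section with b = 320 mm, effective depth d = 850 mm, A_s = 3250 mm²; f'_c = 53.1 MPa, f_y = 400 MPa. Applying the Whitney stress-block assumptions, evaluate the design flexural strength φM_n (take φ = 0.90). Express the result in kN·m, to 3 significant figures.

φM_n ≈ 942 kN·m

T = A_s f_y = 3250 × 400 = 1300000 N = 1300 kN.
From C = T: a = T/(0.85 f'_c b) = 1300000/(0.85 × 53.1 × 320) = 90.01 mm.
M_n = T(d − a/2) = 1300 kN × (850 − 45.005) mm = 1046.49 kN·m.
φM_n = 0.90 × 1046.49 = 941.84 kN·m.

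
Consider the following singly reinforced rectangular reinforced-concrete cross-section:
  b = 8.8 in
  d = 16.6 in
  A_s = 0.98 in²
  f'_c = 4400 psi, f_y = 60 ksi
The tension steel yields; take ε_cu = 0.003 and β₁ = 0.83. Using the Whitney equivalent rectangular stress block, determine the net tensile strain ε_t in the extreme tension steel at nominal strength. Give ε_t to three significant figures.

ε_t ≈ 0.0201

a = A_s f_y/(0.85 f'_c b) = 1.787 in.
β₁ = 0.83, so c = a/β₁ = 1.787/0.83 = 2.153 in.
From the linear strain diagram with ε_cu = 0.003: ε_t = 0.003 (d − c)/c = 0.003 × (16.6 − 2.153)/2.153 = 0.0201.
Since ε_t ≥ 0.005, the section is tension-controlled.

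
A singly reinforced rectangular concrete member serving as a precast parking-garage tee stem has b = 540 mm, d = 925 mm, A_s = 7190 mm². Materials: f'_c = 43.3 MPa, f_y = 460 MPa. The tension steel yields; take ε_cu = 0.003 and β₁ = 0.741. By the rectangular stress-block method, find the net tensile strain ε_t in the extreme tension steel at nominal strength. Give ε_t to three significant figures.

a = A_s f_y/(0.85 f'_c b) = 166.41 mm.
β₁ = 0.741, so c = a/β₁ = 166.41/0.741 = 224.57 mm.
From the linear strain diagram with ε_cu = 0.003: ε_t = 0.003 (d − c)/c = 0.003 × (925 − 224.57)/224.57 = 0.00936.
Since ε_t ≥ 0.005, the section is tension-controlled.

ε_t ≈ 0.00936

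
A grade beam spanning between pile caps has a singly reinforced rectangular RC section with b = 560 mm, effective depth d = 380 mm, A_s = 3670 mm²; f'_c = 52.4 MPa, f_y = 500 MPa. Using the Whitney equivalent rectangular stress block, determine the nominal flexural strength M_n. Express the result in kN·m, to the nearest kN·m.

M_n ≈ 630 kN·m

T = A_s f_y = 3670 × 500 = 1835000 N = 1835 kN.
From C = T: a = T/(0.85 f'_c b) = 1835000/(0.85 × 52.4 × 560) = 73.57 mm.
M_n = T(d − a/2) = 1835 kN × (380 − 36.785) mm = 629.80 kN·m.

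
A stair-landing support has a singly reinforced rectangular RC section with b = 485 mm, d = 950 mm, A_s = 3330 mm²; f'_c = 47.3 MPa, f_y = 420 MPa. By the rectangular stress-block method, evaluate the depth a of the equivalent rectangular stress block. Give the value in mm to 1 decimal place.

T = A_s f_y = 3330 × 420 = 1398600 N = 1398.6 kN.
Setting C = 0.85 f'_c a b equal to T: a = 1398600/(0.85 × 47.3 × 485) = 71.7 mm.

a ≈ 71.7 mm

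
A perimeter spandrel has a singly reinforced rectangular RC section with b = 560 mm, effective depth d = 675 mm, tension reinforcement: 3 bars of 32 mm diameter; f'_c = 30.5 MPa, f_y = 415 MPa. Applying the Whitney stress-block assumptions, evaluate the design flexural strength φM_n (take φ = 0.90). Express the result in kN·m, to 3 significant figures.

A_s = 3 × 804 = 2412 mm².
T = A_s f_y = 2412 × 415 = 1000980 N = 1000.98 kN.
From C = T: a = T/(0.85 f'_c b) = 1000980/(0.85 × 30.5 × 560) = 68.95 mm.
M_n = T(d − a/2) = 1000.98 kN × (675 − 34.475) mm = 641.15 kN·m.
φM_n = 0.90 × 641.15 = 577.04 kN·m.

φM_n ≈ 577 kN·m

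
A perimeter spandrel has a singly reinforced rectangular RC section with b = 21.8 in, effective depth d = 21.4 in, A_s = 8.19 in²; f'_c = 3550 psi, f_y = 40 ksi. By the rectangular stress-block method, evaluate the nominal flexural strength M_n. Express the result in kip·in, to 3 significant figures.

T = A_s f_y = 8.19 × 40 = 327.6 kips.
a = T/(0.85 f'_c b) = 327.6/(0.85 × 3.55 × 21.8) = 4.980 in.
M_n = T(d − a/2) = 327.6 × (21.4 − 2.49) = 6194.9 kip·in.

M_n ≈ 6190 kip·in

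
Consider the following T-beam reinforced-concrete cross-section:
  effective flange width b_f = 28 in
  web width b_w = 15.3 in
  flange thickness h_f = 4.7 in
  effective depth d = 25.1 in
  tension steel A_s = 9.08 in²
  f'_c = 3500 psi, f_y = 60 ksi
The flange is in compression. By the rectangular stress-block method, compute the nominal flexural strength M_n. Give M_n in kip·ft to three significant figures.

Tension: T = A_s f_y = 9.08 × 60 = 544.8 kips.
Try a within the flange: a = T/(0.85 f'_c b_f) = 544.8/(0.85 × 3.5 × 28) = 6.540 in.
a = 6.540 > h_f = 4.7 in: the block extends into the web. Split into flange-overhang and web parts.
C_f = 0.85 f'_c (b_f − b_w) h_f = 0.85 × 3.5 × (28 − 15.3) × 4.7 = 177.6 kips.
Remaining web compression depth: a_w = (T − C_f)/(0.85 f'_c b_w) = (544.8 − 177.6)/(0.85 × 3.5 × 15.3) = 8.067 in.
M_n = C_f(d − h_f/2) + (T − C_f)(d − a_w/2) = 177.6 × (25.1 − 2.35) + 367.2 × (25.1 − 4.0335) = 4040.4 + 7735.6 = 11776.0 kip·in.
M_n = 11776.0/12 = 981.33 kip·ft.

M_n ≈ 981 kip·ft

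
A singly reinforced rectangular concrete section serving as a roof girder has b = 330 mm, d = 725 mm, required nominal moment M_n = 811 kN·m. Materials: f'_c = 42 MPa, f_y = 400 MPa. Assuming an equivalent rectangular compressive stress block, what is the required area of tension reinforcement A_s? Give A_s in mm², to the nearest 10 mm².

A_s ≈ 3010 mm²

With M_n = 0.85 f'_c a b (d − a/2), solve the quadratic for a:
a = d − √(d² − 2M_n/(0.85 f'_c b)) = 725 − √(725² − 2 × 811×10⁶/(0.85 × 42 × 330)) = 102.15 mm.
A_s = 0.85 f'_c a b / f_y = 0.85 × 42 × 102.15 × 330 / 400 = 3008.6 mm².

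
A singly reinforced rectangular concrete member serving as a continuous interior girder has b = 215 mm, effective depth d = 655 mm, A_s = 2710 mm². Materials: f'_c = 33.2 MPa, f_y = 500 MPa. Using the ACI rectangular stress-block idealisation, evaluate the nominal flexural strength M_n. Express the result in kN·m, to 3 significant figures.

T = A_s f_y = 2710 × 500 = 1355000 N = 1355 kN.
From C = T: a = T/(0.85 f'_c b) = 1355000/(0.85 × 33.2 × 215) = 223.33 mm.
M_n = T(d − a/2) = 1355 kN × (655 − 111.665) mm = 736.22 kN·m.

M_n ≈ 736 kN·m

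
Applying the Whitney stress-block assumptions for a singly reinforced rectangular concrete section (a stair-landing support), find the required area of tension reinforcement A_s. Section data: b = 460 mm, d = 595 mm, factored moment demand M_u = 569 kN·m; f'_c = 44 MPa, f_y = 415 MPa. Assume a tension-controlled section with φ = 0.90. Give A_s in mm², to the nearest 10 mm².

M_n = M_u/φ = 569/0.90 = 632.222 kN·m.
With M_n = 0.85 f'_c a b (d − a/2), solve the quadratic for a:
a = d − √(d² − 2M_n/(0.85 f'_c b)) = 595 − √(595² − 2 × 632.222×10⁶/(0.85 × 44 × 460)) = 65.35 mm.
A_s = 0.85 f'_c a b / f_y = 0.85 × 44 × 65.35 × 460 / 415 = 2709.1 mm².

A_s ≈ 2710 mm²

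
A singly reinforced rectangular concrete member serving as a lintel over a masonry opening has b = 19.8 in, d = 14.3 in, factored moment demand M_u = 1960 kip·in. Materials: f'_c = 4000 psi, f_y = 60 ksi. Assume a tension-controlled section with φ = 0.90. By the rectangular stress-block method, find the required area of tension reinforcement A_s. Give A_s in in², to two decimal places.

A_s ≈ 2.78 in²

M_n = M_u/φ = 1960/0.90 = 2177.78 kip·in.
From M_n = 0.85 f'_c a b (d − a/2):
a = d − √(d² − 2M_n/(0.85 f'_c b)) = 14.3 − √(14.3² − 2 × 2177.78/(0.85 × 4 × 19.8)) = 2.477 in.
A_s = 0.85 f'_c a b / f_y = 0.85 × 4 × 2.477 × 19.8 / 60 = 2.779 in².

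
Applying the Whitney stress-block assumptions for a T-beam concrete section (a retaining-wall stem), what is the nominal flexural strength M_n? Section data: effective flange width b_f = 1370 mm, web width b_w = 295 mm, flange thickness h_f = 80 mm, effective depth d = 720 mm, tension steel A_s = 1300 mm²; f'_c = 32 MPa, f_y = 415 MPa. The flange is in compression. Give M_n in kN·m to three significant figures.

Tension: T = A_s f_y = 1300 × 415 = 539500 N.
Try a within the flange: a = T/(0.85 f'_c b_f) = 539500/(0.85 × 32 × 1370) = 14.48 mm.
Since a = 14.48 ≤ h_f = 80 mm, the stress block lies entirely in the flange; analyse as a rectangular beam of width b_f.
M_n = T(d − a/2) = 539500 × (720 − 7.24) = 384.53 × 10⁶ N·mm.
M_n = 384.53 kN·m.

M_n ≈ 385 kN·m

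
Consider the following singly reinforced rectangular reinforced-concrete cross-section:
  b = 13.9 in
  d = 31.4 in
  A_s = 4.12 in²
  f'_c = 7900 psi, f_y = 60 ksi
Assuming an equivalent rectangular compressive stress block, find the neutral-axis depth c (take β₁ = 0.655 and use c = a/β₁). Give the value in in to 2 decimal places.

T = A_s f_y = 4.12 × 60 = 247.2 kips.
a = T/(0.85 f'_c b) = 247.2/(0.85 × 7.9 × 13.9) = 2.6484 in.
With β₁ = 0.655, c = a/β₁ = 2.6484/0.655 = 4.04 in.

c ≈ 4.04 in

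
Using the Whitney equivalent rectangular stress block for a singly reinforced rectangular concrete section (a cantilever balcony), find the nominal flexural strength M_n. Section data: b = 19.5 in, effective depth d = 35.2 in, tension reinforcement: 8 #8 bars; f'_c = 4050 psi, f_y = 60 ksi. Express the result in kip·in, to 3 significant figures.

M_n ≈ 12300 kip·in

A_s = 8 × 0.79 = 6.32 in².
T = A_s f_y = 6.32 × 60 = 379.2 kips.
a = T/(0.85 f'_c b) = 379.2/(0.85 × 4.05 × 19.5) = 5.649 in.
M_n = T(d − a/2) = 379.2 × (35.2 − 2.8245) = 12276.8 kip·in.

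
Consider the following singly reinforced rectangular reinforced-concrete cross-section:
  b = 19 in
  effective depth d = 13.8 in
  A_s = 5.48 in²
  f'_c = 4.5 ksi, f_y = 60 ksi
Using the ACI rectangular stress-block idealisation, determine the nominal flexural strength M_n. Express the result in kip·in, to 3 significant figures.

M_n ≈ 3790 kip·in

T = A_s f_y = 5.48 × 60 = 328.8 kips.
a = T/(0.85 f'_c b) = 328.8/(0.85 × 4.5 × 19) = 4.524 in.
M_n = T(d − a/2) = 328.8 × (13.8 − 2.262) = 3793.7 kip·in.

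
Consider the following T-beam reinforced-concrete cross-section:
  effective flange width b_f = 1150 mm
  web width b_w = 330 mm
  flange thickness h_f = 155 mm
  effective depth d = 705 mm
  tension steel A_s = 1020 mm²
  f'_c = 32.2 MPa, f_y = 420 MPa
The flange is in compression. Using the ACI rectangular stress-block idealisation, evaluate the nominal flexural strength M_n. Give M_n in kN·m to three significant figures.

M_n ≈ 299 kN·m

Tension: T = A_s f_y = 1020 × 420 = 428400 N.
Try a within the flange: a = T/(0.85 f'_c b_f) = 428400/(0.85 × 32.2 × 1150) = 13.61 mm.
Since a = 13.61 ≤ h_f = 155 mm, the stress block lies entirely in the flange; analyse as a rectangular beam of width b_f.
M_n = T(d − a/2) = 428400 × (705 − 6.805) = 299.11 × 10⁶ N·mm.
M_n = 299.11 kN·m.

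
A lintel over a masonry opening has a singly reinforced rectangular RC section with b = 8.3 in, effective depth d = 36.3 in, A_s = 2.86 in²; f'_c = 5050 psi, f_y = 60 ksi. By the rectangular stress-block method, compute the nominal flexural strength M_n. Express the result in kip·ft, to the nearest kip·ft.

T = A_s f_y = 2.86 × 60 = 171.6 kips.
a = T/(0.85 f'_c b) = 171.6/(0.85 × 5.05 × 8.3) = 4.816 in.
M_n = T(d − a/2) = 171.6 × (36.3 − 2.408) = 5815.9 kip·in = 5815.9/12 = 484.66 kip·ft.

M_n ≈ 485 kip·ft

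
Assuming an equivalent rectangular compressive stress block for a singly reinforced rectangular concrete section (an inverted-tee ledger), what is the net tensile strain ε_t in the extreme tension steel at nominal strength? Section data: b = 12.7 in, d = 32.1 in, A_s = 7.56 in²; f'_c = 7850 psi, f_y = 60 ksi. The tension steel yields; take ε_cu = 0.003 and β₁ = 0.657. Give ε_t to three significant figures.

ε_t ≈ 0.00882

a = A_s f_y/(0.85 f'_c b) = 5.353 in.
β₁ = 0.657, so c = a/β₁ = 5.353/0.657 = 8.148 in.
From the linear strain diagram with ε_cu = 0.003: ε_t = 0.003 (d − c)/c = 0.003 × (32.1 − 8.148)/8.148 = 0.00882.
Since ε_t ≥ 0.005, the section is tension-controlled.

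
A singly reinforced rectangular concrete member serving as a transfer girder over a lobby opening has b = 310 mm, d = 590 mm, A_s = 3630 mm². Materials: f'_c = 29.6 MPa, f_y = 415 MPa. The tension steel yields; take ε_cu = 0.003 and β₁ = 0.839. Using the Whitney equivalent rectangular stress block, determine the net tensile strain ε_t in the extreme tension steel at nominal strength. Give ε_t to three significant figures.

a = A_s f_y/(0.85 f'_c b) = 193.14 mm.
β₁ = 0.839, so c = a/β₁ = 193.14/0.839 = 230.20 mm.
From the linear strain diagram with ε_cu = 0.003: ε_t = 0.003 (d − c)/c = 0.003 × (590 − 230.20)/230.20 = 0.00469.
ε_t is between 0.004 and 0.005 — transition zone.

ε_t ≈ 0.00469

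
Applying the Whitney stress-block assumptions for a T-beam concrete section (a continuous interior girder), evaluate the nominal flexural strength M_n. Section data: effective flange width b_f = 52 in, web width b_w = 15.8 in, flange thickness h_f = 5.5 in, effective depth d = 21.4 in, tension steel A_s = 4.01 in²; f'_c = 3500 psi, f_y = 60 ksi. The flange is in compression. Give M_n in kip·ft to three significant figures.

Tension: T = A_s f_y = 4.01 × 60 = 240.6 kips.
Try a within the flange: a = T/(0.85 f'_c b_f) = 240.6/(0.85 × 3.5 × 52) = 1.555 in.
Since a = 1.555 ≤ h_f = 5.5 in, the stress block lies entirely in the flange; analyse as a rectangular beam of width b_f.
M_n = T(d − a/2) = 240.6 × (21.4 − 0.7775) = 4961.8 kip·in.
M_n = 4961.8/12 = 413.48 kip·ft.

M_n ≈ 413 kip·ft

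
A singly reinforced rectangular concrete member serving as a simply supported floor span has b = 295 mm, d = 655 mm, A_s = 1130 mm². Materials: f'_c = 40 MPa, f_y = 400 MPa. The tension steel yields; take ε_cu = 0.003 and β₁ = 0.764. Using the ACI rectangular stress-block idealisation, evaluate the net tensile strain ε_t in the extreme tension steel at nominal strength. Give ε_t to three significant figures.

ε_t ≈ 0.0303

a = A_s f_y/(0.85 f'_c b) = 45.06 mm.
β₁ = 0.764, so c = a/β₁ = 45.06/0.764 = 58.98 mm.
From the linear strain diagram with ε_cu = 0.003: ε_t = 0.003 (d − c)/c = 0.003 × (655 − 58.98)/58.98 = 0.0303.
Since ε_t ≥ 0.005, the section is tension-controlled.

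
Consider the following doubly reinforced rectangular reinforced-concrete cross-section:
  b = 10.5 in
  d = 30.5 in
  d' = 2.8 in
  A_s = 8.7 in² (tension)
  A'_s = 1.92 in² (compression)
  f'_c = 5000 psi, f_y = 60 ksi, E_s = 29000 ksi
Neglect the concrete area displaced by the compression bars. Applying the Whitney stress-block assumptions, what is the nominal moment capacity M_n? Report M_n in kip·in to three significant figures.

Assume both steels yield.
a = (A_s − A'_s) f_y/(0.85 f'_c b) = (8.7 − 1.92) × 60/(0.85 × 5 × 10.5) = 9.116 in.
c = a/β₁ = 9.116/0.8 = 11.395 in; ε'_s = 0.003(c − d')/c = 0.0023 ≥ ε_y = 0.0021, so the compression steel yields.
M_n = (A_s − A'_s) f_y (d − a/2) + A'_s f_y (d − d') = 406.8 × (30.5 − 4.558) + 115.2 × (30.5 − 2.8) = 10553.2 + 3191.0 = 13744.2 kip·in.

M_n ≈ 13700 kip·in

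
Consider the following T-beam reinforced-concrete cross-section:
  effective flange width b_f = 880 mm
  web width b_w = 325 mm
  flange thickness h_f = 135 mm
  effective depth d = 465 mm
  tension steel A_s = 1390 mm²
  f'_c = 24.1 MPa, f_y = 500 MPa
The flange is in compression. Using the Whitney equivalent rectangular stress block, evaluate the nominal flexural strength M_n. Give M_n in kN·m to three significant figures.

Tension: T = A_s f_y = 1390 × 500 = 695000 N.
Try a within the flange: a = T/(0.85 f'_c b_f) = 695000/(0.85 × 24.1 × 880) = 38.55 mm.
Since a = 38.55 ≤ h_f = 135 mm, the stress block lies entirely in the flange; analyse as a rectangular beam of width b_f.
M_n = T(d − a/2) = 695000 × (465 − 19.275) = 309.78 × 10⁶ N·mm.
M_n = 309.78 kN·m.

M_n ≈ 310 kN·m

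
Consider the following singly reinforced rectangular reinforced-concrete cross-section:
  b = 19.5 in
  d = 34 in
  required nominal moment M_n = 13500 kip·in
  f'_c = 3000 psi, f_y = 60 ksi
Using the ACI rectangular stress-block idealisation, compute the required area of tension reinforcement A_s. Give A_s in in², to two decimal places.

A_s ≈ 7.66 in²

From M_n = 0.85 f'_c a b (d − a/2):
a = d − √(d² − 2M_n/(0.85 f'_c b)) = 34 − √(34² − 2 × 13500/(0.85 × 3 × 19.5)) = 9.241 in.
A_s = 0.85 f'_c a b / f_y = 0.85 × 3 × 9.241 × 19.5 / 60 = 7.658 in².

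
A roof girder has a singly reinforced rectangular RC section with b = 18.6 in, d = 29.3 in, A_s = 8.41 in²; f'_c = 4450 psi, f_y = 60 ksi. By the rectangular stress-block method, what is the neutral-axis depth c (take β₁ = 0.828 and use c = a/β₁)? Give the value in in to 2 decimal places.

T = A_s f_y = 8.41 × 60 = 504.6 kips.
a = T/(0.85 f'_c b) = 504.6/(0.85 × 4.45 × 18.6) = 7.1722 in.
With β₁ = 0.828, c = a/β₁ = 7.1722/0.828 = 8.66 in.

c ≈ 8.66 in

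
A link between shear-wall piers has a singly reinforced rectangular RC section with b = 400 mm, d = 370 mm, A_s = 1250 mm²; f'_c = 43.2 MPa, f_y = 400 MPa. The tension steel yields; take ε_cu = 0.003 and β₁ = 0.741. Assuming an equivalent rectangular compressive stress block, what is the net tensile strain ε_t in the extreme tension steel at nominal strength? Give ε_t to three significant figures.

ε_t ≈ 0.0212

a = A_s f_y/(0.85 f'_c b) = 34.04 mm.
β₁ = 0.741, so c = a/β₁ = 34.04/0.741 = 45.94 mm.
From the linear strain diagram with ε_cu = 0.003: ε_t = 0.003 (d − c)/c = 0.003 × (370 − 45.94)/45.94 = 0.0212.
Since ε_t ≥ 0.005, the section is tension-controlled.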